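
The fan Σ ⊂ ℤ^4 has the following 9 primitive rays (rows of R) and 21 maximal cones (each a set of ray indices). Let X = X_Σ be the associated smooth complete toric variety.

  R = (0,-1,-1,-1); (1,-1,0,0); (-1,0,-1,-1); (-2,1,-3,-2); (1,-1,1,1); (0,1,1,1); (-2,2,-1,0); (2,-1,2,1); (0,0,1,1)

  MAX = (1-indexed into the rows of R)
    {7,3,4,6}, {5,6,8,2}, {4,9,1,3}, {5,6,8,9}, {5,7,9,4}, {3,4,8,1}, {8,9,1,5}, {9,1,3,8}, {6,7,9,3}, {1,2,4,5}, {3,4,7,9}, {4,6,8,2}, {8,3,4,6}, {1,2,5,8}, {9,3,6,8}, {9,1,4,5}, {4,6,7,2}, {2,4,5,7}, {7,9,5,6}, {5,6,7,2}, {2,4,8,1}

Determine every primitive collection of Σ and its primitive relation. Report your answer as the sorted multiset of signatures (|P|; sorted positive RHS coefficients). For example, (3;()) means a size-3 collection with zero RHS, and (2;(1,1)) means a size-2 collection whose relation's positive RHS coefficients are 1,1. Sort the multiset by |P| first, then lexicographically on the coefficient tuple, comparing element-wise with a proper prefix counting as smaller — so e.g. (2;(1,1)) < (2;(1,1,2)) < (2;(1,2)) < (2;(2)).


Δ(Σ) — 9 vertices, 10 min non-faces:

  P = {1,6}:  v_{1} + v_{6} = 0  ⇒ sig = (2;())
  P = {2,3}:  v_{2} + v_{3} = v_{1}  ⇒ sig = (2;(1))
  P = {2,9}:  v_{2} + v_{9} = v_{5}  ⇒ sig = (2;(1))
  P = {7,8}:  v_{7} + v_{8} = v_{6}  ⇒ sig = (2;(1))
  P = {1,7}:  v_{1} + v_{7} = v_{4} + v_{9}  ⇒ sig = (2;(1,1))
  P = {3,5}:  v_{3} + v_{5} = v_{1} + v_{9}  ⇒ sig = (2;(1,1))
  P = {4,8,9}:  v_{4} + v_{8} + v_{9} = 0  ⇒ sig = (3;())
  P = {4,5,8}:  v_{4} + v_{5} + v_{8} = v_{2}  ⇒ sig = (3;(1))
  P = {4,6,9}:  v_{4} + v_{6} + v_{9} = v_{7}  ⇒ sig = (3;(1))
  P = {4,5,6}:  v_{4} + v_{5} + v_{6} = v_{2} + v_{7}  ⇒ sig = (3;(1,1))

Signatures (|P|; sorted positive RHS coefficients), sorted:
    (2;())
    (2;(1))
    (2;(1))
    (2;(1))
    (2;(1,1))
    (2;(1,1))
    (3;())
    (3;(1))
    (3;(1))
    (3;(1,1))


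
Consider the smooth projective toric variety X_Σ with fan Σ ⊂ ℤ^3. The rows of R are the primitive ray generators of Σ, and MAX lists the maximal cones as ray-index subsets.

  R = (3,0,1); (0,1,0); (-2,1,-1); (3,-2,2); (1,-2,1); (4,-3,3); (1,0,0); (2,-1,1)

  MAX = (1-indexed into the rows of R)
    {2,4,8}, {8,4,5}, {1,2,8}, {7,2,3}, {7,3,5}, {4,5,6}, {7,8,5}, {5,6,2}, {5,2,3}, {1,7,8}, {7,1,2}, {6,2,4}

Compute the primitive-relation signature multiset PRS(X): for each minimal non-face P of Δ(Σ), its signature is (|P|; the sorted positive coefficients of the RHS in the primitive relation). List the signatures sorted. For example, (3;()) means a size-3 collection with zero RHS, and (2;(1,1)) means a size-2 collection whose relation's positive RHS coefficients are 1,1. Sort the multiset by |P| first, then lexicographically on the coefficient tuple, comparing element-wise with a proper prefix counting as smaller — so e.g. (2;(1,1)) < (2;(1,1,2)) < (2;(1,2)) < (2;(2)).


14 minimal non-faces of Δ(Σ) (on 8 rays):

  P={3,8}:  v_{3} + v_{8} = 0 — sig = (2;())
  P={1,3}:  v_{1} + v_{3} = v_{2} + v_{7} — sig = (2;(1,1))
  P={3,4}:  v_{3} + v_{4} = v_{2} + v_{5} — sig = (2;(1,1))
  P={6,7}:  v_{6} + v_{7} = v_{4} + v_{8} — sig = (2;(1,1))
  P={1,6}:  v_{1} + v_{6} = v_{2} + v_{4} + 2·v_{8} — sig = (2;(1,1,2))
  P={1,4}:  v_{1} + v_{4} = v_{2} + 3·v_{8} — sig = (2;(1,3))
  P={1,5}:  v_{1} + v_{5} = 2·v_{8} — sig = (2;(2))
  P={4,7}:  v_{4} + v_{7} = 2·v_{8} — sig = (2;(2))
  P={6,8}:  v_{6} + v_{8} = 2·v_{4} — sig = (2;(2))
  P={3,6}:  v_{3} + v_{6} = 2·v_{2} + 2·v_{5} — sig = (2;(2,2))
  P={2,4,5}:  v_{2} + v_{4} + v_{5} = v_{6} — sig = (3;(1))
  P={2,5,7}:  v_{2} + v_{5} + v_{7} = v_{8} — sig = (3;(1))
  P={2,5,8}:  v_{2} + v_{5} + v_{8} = v_{4} — sig = (3;(1))
  P={2,7,8}:  v_{2} + v_{7} + v_{8} = v_{1} — sig = (3;(1))

Sorted signature multiset PRS(X):
{ (2;()),  (2;(1,1)) ×3,  (2;(1,1,2)),  (2;(1,3)),  (2;(2)) ×3,  (2;(2,2)),  (3;(1)) ×4 }


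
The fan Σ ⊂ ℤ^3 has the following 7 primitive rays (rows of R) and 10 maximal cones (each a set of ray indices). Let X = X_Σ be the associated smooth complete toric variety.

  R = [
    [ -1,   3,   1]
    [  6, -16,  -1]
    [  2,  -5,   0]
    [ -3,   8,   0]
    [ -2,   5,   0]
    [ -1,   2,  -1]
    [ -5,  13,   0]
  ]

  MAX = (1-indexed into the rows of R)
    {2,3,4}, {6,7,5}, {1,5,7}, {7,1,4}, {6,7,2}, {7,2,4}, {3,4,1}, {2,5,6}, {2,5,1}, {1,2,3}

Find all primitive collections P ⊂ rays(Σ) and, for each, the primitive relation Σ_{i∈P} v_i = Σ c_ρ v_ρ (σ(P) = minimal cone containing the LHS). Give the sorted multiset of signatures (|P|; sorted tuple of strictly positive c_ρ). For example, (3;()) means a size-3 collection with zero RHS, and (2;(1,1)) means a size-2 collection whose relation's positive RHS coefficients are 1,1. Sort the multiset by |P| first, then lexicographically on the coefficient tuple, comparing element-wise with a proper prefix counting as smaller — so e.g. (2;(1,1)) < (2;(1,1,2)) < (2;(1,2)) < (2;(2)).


The 9 primitive collections of Σ (r=7, n=3):

  P={3,5}:  v_{3} + v_{5} = 0  ⇒ sig = (2;())
  P={1,6}:  v_{1} + v_{6} = v_{5}  ⇒ sig = (2;(1))
  P={3,7}:  v_{3} + v_{7} = v_{4}  ⇒ sig = (2;(1))
  P={4,5}:  v_{4} + v_{5} = v_{7}  ⇒ sig = (2;(1))
  P={3,6}:  v_{3} + v_{6} = v_{2} + v_{7}  ⇒ sig = (2;(1,1))
  P={4,6}:  v_{4} + v_{6} = v_{2} + 2·v_{7}  ⇒ sig = (2;(1,2))
  P={1,2,7}:  v_{1} + v_{2} + v_{7} = 0  ⇒ sig = (3;())
  P={1,2,4}:  v_{1} + v_{2} + v_{4} = v_{3}  ⇒ sig = (3;(1))
  P={2,5,7}:  v_{2} + v_{5} + v_{7} = v_{6}  ⇒ sig = (3;(1))

Sorted signature multiset PRS(X):
[(2;()), (2;(1)), (2;(1)), (2;(1)), (2;(1,1)), (2;(1,2)), (3;()), (3;(1)), (3;(1))]


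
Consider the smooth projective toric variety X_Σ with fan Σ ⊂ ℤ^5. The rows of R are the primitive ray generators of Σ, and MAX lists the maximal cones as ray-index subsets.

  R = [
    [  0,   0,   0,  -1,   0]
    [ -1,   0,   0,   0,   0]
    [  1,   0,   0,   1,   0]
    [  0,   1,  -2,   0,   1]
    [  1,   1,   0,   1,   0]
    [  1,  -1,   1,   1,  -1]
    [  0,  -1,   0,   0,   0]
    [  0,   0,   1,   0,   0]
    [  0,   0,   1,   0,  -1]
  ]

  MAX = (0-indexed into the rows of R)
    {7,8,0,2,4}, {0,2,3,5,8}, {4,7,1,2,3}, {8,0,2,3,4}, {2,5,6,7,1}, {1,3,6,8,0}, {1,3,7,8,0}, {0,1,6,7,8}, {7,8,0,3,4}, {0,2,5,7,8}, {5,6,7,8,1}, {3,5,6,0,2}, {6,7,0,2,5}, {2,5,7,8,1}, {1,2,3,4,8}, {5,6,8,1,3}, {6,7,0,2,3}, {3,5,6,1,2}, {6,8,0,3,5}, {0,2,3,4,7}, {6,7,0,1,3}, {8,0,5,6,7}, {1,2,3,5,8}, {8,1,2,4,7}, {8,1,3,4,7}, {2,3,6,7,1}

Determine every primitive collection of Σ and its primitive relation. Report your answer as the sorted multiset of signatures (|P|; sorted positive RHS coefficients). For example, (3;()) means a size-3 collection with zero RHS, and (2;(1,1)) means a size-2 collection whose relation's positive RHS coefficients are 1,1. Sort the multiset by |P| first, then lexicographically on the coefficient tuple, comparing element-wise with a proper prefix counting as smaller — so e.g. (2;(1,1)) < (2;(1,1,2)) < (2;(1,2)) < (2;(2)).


9 minimal non-faces of Δ(Σ) (on 9 rays):

  P={4,6}:  v_{4} + v_{6} = v_{2}  →  sig = (2;(1))
  P={4,5}:  v_{4} + v_{5} = 2·v_{2} + v_{8}  →  sig = (2;(1,2))
  P={0,1,2}:  v_{0} + v_{1} + v_{2} = 0  →  sig = (3;())
  P={2,6,8}:  v_{2} + v_{6} + v_{8} = v_{5}  →  sig = (3;(1))
  P={3,5,7}:  v_{3} + v_{5} + v_{7} = v_{2}  →  sig = (3;(1))
  P={0,1,5}:  v_{0} + v_{1} + v_{5} = v_{6} + v_{8}  →  sig = (3;(1,1))
  P={0,1,4}:  v_{0} + v_{1} + v_{4} = v_{3} + v_{7} + v_{8}  →  sig = (3;(1,1,1))
  P={3,6,7,8}:  v_{3} + v_{6} + v_{7} + v_{8} = 0  →  sig = (4;())
  P={2,3,7,8}:  v_{2} + v_{3} + v_{7} + v_{8} = v_{4}  →  sig = (4;(1))

so the primitive-relation signature multiset is
    |P|=2: 2 collections, coeffs (1), (1,2)
    |P|=3: 5 collections, coeffs (), (1), (1), (1,1), (1,1,1)
    |P|=4: 2 collections, coeffs (), (1)


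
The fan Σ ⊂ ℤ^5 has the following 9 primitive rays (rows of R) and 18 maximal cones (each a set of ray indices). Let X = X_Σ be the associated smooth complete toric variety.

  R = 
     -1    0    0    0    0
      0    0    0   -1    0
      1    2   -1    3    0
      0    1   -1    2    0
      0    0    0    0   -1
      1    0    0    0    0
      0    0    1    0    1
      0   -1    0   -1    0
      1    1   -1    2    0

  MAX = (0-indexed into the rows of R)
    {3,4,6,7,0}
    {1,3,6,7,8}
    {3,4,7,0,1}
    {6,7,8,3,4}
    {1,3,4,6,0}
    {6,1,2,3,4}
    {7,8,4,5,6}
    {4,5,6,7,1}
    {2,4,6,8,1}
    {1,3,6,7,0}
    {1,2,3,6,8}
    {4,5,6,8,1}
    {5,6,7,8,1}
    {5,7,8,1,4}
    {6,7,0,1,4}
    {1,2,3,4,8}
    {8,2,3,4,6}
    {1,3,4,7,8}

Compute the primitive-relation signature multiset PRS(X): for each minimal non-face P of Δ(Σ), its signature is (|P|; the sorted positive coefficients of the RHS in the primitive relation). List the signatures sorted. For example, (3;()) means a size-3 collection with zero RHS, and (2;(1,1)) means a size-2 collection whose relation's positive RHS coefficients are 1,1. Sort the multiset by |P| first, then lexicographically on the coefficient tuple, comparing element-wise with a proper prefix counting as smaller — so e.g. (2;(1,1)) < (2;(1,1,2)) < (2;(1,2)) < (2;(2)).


|primitive collections| = 9. Relations:

  P = {0,5}:  v_{0} + v_{5} = 0 — sig = (2;())
  P = {0,8}:  v_{0} + v_{8} = v_{3} — sig = (2;(1))
  P = {2,7}:  v_{2} + v_{7} = v_{8} — sig = (2;(1))
  P = {3,5}:  v_{3} + v_{5} = v_{8} — sig = (2;(1))
  P = {0,2}:  v_{0} + v_{2} = v_{1} + 2·v_{3} + v_{4} + v_{6} — sig = (2;(1,1,1,2))
  P = {2,5}:  v_{2} + v_{5} = v_{1} + v_{4} + v_{6} + 2·v_{8} — sig = (2;(1,1,1,2))
  P = {1,3,4,6,7}:  v_{1} + v_{3} + v_{4} + v_{6} + v_{7} = 0 — sig = (5;())
  P = {1,3,4,6,8}:  v_{1} + v_{3} + v_{4} + v_{6} + v_{8} = v_{2} — sig = (5;(1))
  P = {1,4,6,7,8}:  v_{1} + v_{4} + v_{6} + v_{7} + v_{8} = v_{5} — sig = (5;(1))

Sorted signature multiset PRS(X):
    (2;())
    (2;(1))
    (2;(1))
    (2;(1))
    (2;(1,1,1,2))
    (2;(1,1,1,2))
    (5;())
    (5;(1))
    (5;(1))


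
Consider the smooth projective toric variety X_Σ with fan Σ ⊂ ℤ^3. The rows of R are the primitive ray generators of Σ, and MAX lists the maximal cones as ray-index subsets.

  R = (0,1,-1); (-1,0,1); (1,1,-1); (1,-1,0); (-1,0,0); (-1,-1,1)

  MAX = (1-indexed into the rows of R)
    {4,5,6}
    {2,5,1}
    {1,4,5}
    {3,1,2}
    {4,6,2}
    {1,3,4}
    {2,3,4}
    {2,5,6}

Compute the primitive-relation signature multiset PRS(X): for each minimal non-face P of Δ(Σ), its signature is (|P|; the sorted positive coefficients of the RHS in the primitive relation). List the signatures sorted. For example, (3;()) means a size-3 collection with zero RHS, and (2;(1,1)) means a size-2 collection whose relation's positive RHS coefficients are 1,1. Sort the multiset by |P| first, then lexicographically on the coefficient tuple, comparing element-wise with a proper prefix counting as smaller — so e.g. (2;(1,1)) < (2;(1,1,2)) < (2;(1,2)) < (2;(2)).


Σ has 5 primitive collections:

  {3,6}:  v_{3} + v_{6} = 0 ; sig = (2;())
  {1,6}:  v_{1} + v_{6} = v_{5} ; sig = (2;(1))
  {3,5}:  v_{3} + v_{5} = v_{1} ; sig = (2;(1))
  {1,2,4}:  v_{1} + v_{2} + v_{4} = 0 ; sig = (3;())
  {2,4,5}:  v_{2} + v_{4} + v_{5} = v_{6} ; sig = (3;(1))

Hence PRS(X_Σ) =
[(2;()), (2;(1)), (2;(1)), (3;()), (3;(1))]


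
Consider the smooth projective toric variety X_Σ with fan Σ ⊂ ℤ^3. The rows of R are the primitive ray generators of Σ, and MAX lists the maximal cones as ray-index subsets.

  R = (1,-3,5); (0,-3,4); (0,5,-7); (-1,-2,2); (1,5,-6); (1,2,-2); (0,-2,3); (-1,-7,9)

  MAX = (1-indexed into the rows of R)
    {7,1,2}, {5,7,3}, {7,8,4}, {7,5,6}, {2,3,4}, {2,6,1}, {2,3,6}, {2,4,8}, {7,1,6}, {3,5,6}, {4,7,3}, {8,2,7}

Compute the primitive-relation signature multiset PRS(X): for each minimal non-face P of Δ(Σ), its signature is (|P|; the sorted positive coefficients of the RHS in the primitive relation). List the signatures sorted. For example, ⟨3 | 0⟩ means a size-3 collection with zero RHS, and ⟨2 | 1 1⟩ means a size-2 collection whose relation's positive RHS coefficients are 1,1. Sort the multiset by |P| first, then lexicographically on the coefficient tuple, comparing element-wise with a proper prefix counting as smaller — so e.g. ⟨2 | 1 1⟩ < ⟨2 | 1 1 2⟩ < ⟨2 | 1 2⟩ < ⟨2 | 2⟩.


Minimal non-faces — 14 found among 8 rays, 12 max cones:

  P = {4,6}:  v_{4} + v_{6} = 0 ; sig = ⟨2 | 0⟩
  P = {1,3}:  v_{1} + v_{3} = v_{6} ; sig = ⟨2 | 1⟩
  P = {2,5}:  v_{2} + v_{5} = v_{6} ; sig = ⟨2 | 1⟩
  P = {3,8}:  v_{3} + v_{8} = v_{4} ; sig = ⟨2 | 1⟩
  P = {5,8}:  v_{5} + v_{8} = v_{7} ; sig = ⟨2 | 1⟩
  P = {1,4}:  v_{1} + v_{4} = v_{2} + v_{7} ; sig = ⟨2 | 1 1⟩
  P = {4,5}:  v_{4} + v_{5} = v_{3} + v_{7} ; sig = ⟨2 | 1 1⟩
  P = {6,8}:  v_{6} + v_{8} = v_{2} + v_{7} ; sig = ⟨2 | 1 1⟩
  P = {1,5}:  v_{1} + v_{5} = 2·v_{6} + v_{7} ; sig = ⟨2 | 1 2⟩
  P = {1,8}:  v_{1} + v_{8} = 2·v_{2} + 2·v_{7} ; sig = ⟨2 | 2 2⟩
  P = {2,3,7}:  v_{2} + v_{3} + v_{7} = 0 ; sig = ⟨3 | 0⟩
  P = {2,4,7}:  v_{2} + v_{4} + v_{7} = v_{8} ; sig = ⟨3 | 1⟩
  P = {2,6,7}:  v_{2} + v_{6} + v_{7} = v_{1} ; sig = ⟨3 | 1⟩
  P = {3,6,7}:  v_{3} + v_{6} + v_{7} = v_{5} ; sig = ⟨3 | 1⟩

Hence PRS(X_Σ) =
    |P|=2: 10 collections, coeffs (), (1), (1), (1), (1), (1,1), (1,1), (1,1), (1,2), (2,2)
    |P|=3: 4 collections, coeffs (), (1), (1), (1)


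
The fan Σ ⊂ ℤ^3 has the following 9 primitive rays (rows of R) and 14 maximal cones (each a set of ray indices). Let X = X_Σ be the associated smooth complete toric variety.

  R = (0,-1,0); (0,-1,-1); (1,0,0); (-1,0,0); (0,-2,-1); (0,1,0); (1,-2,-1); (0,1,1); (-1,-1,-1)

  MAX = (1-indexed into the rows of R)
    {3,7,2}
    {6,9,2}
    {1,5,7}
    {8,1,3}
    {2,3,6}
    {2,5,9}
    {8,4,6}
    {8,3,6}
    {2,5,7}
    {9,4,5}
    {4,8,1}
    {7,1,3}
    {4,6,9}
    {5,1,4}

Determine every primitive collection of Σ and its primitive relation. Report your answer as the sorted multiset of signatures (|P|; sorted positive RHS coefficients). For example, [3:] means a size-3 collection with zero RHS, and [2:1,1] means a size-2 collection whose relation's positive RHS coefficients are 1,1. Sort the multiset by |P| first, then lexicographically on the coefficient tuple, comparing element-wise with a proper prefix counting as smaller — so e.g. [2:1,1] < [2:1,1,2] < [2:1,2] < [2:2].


Minimal non-faces — 15 found among 9 rays, 14 max cones:

  P = {1,6}:  v_{1} + v_{6} = 0 — sig = [2:]
  P = {2,8}:  v_{2} + v_{8} = 0 — sig = [2:]
  P = {3,4}:  v_{3} + v_{4} = 0 — sig = [2:]
  P = {1,2}:  v_{1} + v_{2} = v_{5} — sig = [2:1]
  P = {2,4}:  v_{2} + v_{4} = v_{9} — sig = [2:1]
  P = {3,5}:  v_{3} + v_{5} = v_{7} — sig = [2:1]
  P = {3,9}:  v_{3} + v_{9} = v_{2} — sig = [2:1]
  P = {4,7}:  v_{4} + v_{7} = v_{5} — sig = [2:1]
  P = {5,6}:  v_{5} + v_{6} = v_{2} — sig = [2:1]
  P = {5,8}:  v_{5} + v_{8} = v_{1} — sig = [2:1]
  P = {8,9}:  v_{8} + v_{9} = v_{4} — sig = [2:1]
  P = {1,9}:  v_{1} + v_{9} = v_{4} + v_{5} — sig = [2:1,1]
  P = {6,7}:  v_{6} + v_{7} = v_{2} + v_{3} — sig = [2:1,1]
  P = {7,8}:  v_{7} + v_{8} = v_{1} + v_{3} — sig = [2:1,1]
  P = {7,9}:  v_{7} + v_{9} = v_{2} + v_{5} — sig = [2:1,1]

so the primitive-relation signature multiset is
    [2:]
    [2:]
    [2:]
    [2:1]
    [2:1]
    [2:1]
    [2:1]
    [2:1]
    [2:1]
    [2:1]
    [2:1]
    [2:1,1]
    [2:1,1]
    [2:1,1]
    [2:1,1]


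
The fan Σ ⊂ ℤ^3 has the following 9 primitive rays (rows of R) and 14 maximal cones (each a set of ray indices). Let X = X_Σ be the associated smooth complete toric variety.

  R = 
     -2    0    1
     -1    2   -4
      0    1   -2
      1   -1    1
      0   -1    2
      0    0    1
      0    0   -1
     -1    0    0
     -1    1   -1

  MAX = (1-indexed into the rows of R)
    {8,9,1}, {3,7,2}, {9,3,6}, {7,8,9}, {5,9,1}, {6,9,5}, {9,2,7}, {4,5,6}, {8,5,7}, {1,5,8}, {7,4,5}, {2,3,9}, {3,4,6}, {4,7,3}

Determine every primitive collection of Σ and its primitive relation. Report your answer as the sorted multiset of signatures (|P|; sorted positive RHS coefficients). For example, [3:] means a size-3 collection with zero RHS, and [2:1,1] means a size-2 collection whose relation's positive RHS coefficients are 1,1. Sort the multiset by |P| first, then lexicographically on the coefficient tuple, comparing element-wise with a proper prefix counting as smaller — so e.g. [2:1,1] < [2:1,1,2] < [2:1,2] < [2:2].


The 18 primitive collections of Σ (r=9, n=3):

  {3,5}:  v_{3} + v_{5} = 0 ; sig = [2:]
  {4,9}:  v_{4} + v_{9} = 0 ; sig = [2:]
  {6,7}:  v_{6} + v_{7} = 0 ; sig = [2:]
  {1,3}:  v_{1} + v_{3} = v_{8} + v_{9} ; sig = [2:1,1]
  {1,4}:  v_{1} + v_{4} = v_{5} + v_{8} ; sig = [2:1,1]
  {2,4}:  v_{2} + v_{4} = v_{3} + v_{7} ; sig = [2:1,1]
  {2,5}:  v_{2} + v_{5} = v_{7} + v_{9} ; sig = [2:1,1]
  {2,6}:  v_{2} + v_{6} = v_{3} + v_{9} ; sig = [2:1,1]
  {3,8}:  v_{3} + v_{8} = v_{7} + v_{9} ; sig = [2:1,1]
  {4,8}:  v_{4} + v_{8} = v_{5} + v_{7} ; sig = [2:1,1]
  {6,8}:  v_{6} + v_{8} = v_{5} + v_{9} ; sig = [2:1,1]
  {1,2}:  v_{1} + v_{2} = v_{7} + v_{8} + 2·v_{9} ; sig = [2:1,1,2]
  {1,7}:  v_{1} + v_{7} = 2·v_{8} ; sig = [2:2]
  {1,6}:  v_{1} + v_{6} = 2·v_{5} + 2·v_{9} ; sig = [2:2,2]
  {2,8}:  v_{2} + v_{8} = 2·v_{7} + 2·v_{9} ; sig = [2:2,2]
  {3,7,9}:  v_{3} + v_{7} + v_{9} = v_{2} ; sig = [3:1]
  {5,7,9}:  v_{5} + v_{7} + v_{9} = v_{8} ; sig = [3:1]
  {5,8,9}:  v_{5} + v_{8} + v_{9} = v_{1} ; sig = [3:1]

so the primitive-relation signature multiset is
    [2:]
    [2:]
    [2:]
    [2:1,1]
    [2:1,1]
    [2:1,1]
    [2:1,1]
    [2:1,1]
    [2:1,1]
    [2:1,1]
    [2:1,1]
    [2:1,1,2]
    [2:2]
    [2:2,2]
    [2:2,2]
    [3:1]
    [3:1]
    [3:1]


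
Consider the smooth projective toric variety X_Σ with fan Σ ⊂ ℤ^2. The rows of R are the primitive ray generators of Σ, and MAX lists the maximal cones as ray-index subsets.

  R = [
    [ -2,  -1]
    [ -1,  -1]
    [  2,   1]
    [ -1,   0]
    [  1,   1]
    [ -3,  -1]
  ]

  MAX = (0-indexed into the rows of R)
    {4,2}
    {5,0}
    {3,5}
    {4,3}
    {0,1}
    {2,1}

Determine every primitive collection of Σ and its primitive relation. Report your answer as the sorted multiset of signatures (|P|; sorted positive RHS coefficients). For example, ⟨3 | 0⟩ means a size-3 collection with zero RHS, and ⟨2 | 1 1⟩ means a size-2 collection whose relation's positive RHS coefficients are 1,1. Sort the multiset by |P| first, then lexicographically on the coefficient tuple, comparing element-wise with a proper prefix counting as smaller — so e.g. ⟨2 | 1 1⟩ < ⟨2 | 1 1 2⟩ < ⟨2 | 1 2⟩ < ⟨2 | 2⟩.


Δ(Σ) — 6 vertices, 9 min non-faces:

  P={0,2}:  v_{0} + v_{2} = 0 — sig = ⟨2 | 0⟩
  P={1,4}:  v_{1} + v_{4} = 0 — sig = ⟨2 | 0⟩
  P={0,3}:  v_{0} + v_{3} = v_{5} — sig = ⟨2 | 1⟩
  P={0,4}:  v_{0} + v_{4} = v_{3} — sig = ⟨2 | 1⟩
  P={1,3}:  v_{1} + v_{3} = v_{0} — sig = ⟨2 | 1⟩
  P={2,3}:  v_{2} + v_{3} = v_{4} — sig = ⟨2 | 1⟩
  P={2,5}:  v_{2} + v_{5} = v_{3} — sig = ⟨2 | 1⟩
  P={1,5}:  v_{1} + v_{5} = 2·v_{0} — sig = ⟨2 | 2⟩
  P={4,5}:  v_{4} + v_{5} = 2·v_{3} — sig = ⟨2 | 2⟩

Hence PRS(X_Σ) =
    |P|=2: 9 collections, coeffs (), (), (1), (1), (1), (1), (1), (2), (2)


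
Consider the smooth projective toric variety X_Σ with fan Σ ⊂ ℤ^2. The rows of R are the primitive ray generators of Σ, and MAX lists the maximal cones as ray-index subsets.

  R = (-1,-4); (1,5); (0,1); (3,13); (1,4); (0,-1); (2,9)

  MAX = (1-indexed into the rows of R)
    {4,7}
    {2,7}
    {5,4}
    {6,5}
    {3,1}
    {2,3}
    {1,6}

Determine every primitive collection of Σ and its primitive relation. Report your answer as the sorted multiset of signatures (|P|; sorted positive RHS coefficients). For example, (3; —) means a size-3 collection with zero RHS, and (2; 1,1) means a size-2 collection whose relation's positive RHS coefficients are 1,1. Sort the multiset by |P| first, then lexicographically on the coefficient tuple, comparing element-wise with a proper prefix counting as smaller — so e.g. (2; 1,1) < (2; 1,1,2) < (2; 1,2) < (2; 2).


|primitive collections| = 14. Relations:

  • {1,5}:  v_{1} + v_{5} = 0  ⟹  sig = (2; —)
  • {3,6}:  v_{3} + v_{6} = 0  ⟹  sig = (2; —)
  • {1,2}:  v_{1} + v_{2} = v_{3}  ⟹  sig = (2; 1)
  • {1,4}:  v_{1} + v_{4} = v_{7}  ⟹  sig = (2; 1)
  • {1,7}:  v_{1} + v_{7} = v_{2}  ⟹  sig = (2; 1)
  • {2,5}:  v_{2} + v_{5} = v_{7}  ⟹  sig = (2; 1)
  • {2,6}:  v_{2} + v_{6} = v_{5}  ⟹  sig = (2; 1)
  • {3,5}:  v_{3} + v_{5} = v_{2}  ⟹  sig = (2; 1)
  • {5,7}:  v_{5} + v_{7} = v_{4}  ⟹  sig = (2; 1)
  • {3,4}:  v_{3} + v_{4} = v_{2} + v_{7}  ⟹  sig = (2; 1,1)
  • {2,4}:  v_{2} + v_{4} = 2·v_{7}  ⟹  sig = (2; 2)
  • {3,7}:  v_{3} + v_{7} = 2·v_{2}  ⟹  sig = (2; 2)
  • {6,7}:  v_{6} + v_{7} = 2·v_{5}  ⟹  sig = (2; 2)
  • {4,6}:  v_{4} + v_{6} = 3·v_{5}  ⟹  sig = (2; 3)

Sorted signature multiset PRS(X):
    (2; —)
    (2; —)
    (2; 1)
    (2; 1)
    (2; 1)
    (2; 1)
    (2; 1)
    (2; 1)
    (2; 1)
    (2; 1,1)
    (2; 2)
    (2; 2)
    (2; 2)
    (2; 3)


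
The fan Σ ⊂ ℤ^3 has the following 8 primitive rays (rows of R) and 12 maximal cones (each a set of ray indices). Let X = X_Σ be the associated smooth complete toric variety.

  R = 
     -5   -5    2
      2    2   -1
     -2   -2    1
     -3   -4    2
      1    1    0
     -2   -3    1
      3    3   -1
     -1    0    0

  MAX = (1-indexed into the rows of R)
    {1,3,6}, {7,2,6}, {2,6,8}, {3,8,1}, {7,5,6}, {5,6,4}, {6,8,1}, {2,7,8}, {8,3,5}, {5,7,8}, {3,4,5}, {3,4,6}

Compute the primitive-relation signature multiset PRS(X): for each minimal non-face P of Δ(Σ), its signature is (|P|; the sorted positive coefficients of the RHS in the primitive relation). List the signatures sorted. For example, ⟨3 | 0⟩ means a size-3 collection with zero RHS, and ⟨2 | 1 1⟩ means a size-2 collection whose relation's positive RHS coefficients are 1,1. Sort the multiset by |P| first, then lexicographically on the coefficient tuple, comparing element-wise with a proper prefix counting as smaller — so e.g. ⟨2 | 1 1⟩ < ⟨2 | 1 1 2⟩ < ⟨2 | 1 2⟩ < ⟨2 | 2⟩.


Primitive collections (14):

  P = {2,3}:  v_{2} + v_{3} = 0  →  sig = ⟨2 | 0⟩
  P = {1,7}:  v_{1} + v_{7} = v_{3}  →  sig = ⟨2 | 1⟩
  P = {2,5}:  v_{2} + v_{5} = v_{7}  →  sig = ⟨2 | 1⟩
  P = {3,7}:  v_{3} + v_{7} = v_{5}  →  sig = ⟨2 | 1⟩
  P = {1,2}:  v_{1} + v_{2} = v_{6} + v_{8}  →  sig = ⟨2 | 1 1⟩
  P = {2,4}:  v_{2} + v_{4} = v_{5} + v_{6}  →  sig = ⟨2 | 1 1⟩
  P = {4,7}:  v_{4} + v_{7} = 2·v_{5} + v_{6}  →  sig = ⟨2 | 1 2⟩
  P = {1,4}:  v_{1} + v_{4} = 3·v_{3} + v_{6}  →  sig = ⟨2 | 1 3⟩
  P = {1,5}:  v_{1} + v_{5} = 2·v_{3}  →  sig = ⟨2 | 2⟩
  P = {4,8}:  v_{4} + v_{8} = 2·v_{3}  →  sig = ⟨2 | 2⟩
  P = {6,7,8}:  v_{6} + v_{7} + v_{8} = 0  →  sig = ⟨3 | 0⟩
  P = {3,5,6}:  v_{3} + v_{5} + v_{6} = v_{4}  →  sig = ⟨3 | 1⟩
  P = {3,6,8}:  v_{3} + v_{6} + v_{8} = v_{1}  →  sig = ⟨3 | 1⟩
  P = {5,6,8}:  v_{5} + v_{6} + v_{8} = v_{3}  →  sig = ⟨3 | 1⟩

Sorted signature multiset PRS(X):
    ⟨2 | 0⟩
    ⟨2 | 1⟩
    ⟨2 | 1⟩
    ⟨2 | 1⟩
    ⟨2 | 1 1⟩
    ⟨2 | 1 1⟩
    ⟨2 | 1 2⟩
    ⟨2 | 1 3⟩
    ⟨2 | 2⟩
    ⟨2 | 2⟩
    ⟨3 | 0⟩
    ⟨3 | 1⟩
    ⟨3 | 1⟩
    ⟨3 | 1⟩


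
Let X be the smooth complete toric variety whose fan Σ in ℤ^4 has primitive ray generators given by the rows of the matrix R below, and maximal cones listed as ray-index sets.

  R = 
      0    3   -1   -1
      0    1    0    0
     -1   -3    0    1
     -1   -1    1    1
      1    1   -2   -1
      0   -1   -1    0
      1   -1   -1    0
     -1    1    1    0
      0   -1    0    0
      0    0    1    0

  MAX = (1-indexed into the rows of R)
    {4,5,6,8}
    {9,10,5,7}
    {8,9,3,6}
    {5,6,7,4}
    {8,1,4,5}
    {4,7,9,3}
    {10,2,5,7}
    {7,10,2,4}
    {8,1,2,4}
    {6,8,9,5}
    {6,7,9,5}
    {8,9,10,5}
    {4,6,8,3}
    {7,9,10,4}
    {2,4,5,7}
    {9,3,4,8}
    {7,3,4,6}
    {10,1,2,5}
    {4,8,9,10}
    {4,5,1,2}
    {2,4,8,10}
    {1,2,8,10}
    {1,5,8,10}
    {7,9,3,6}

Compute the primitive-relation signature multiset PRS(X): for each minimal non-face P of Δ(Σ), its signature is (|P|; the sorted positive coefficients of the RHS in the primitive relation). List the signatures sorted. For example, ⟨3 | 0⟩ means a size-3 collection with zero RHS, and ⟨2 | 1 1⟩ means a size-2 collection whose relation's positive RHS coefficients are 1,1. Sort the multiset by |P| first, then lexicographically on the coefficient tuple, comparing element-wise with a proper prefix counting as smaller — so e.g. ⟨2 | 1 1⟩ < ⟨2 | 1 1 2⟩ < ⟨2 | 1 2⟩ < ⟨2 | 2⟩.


Primitive collections (16):

  P = {2,9}:  v_{2} + v_{9} = 0  so sig = ⟨2 | 0⟩
  P = {7,8}:  v_{7} + v_{8} = 0  so sig = ⟨2 | 0⟩
  P = {6,10}:  v_{6} + v_{10} = v_{9}  so sig = ⟨2 | 1⟩
  P = {1,7}:  v_{1} + v_{7} = v_{2} + v_{5}  so sig = ⟨2 | 1 1⟩
  P = {1,9}:  v_{1} + v_{9} = v_{5} + v_{8}  so sig = ⟨2 | 1 1⟩
  P = {2,3}:  v_{2} + v_{3} = v_{4} + v_{6}  so sig = ⟨2 | 1 1⟩
  P = {2,6}:  v_{2} + v_{6} = v_{4} + v_{5}  so sig = ⟨2 | 1 1⟩
  P = {1,3}:  v_{1} + v_{3} = v_{4} + v_{5} + v_{6} + v_{8}  so sig = ⟨2 | 1 1 1 1⟩
  P = {1,6}:  v_{1} + v_{6} = v_{4} + 2·v_{5} + v_{8}  so sig = ⟨2 | 1 1 2⟩
  P = {3,10}:  v_{3} + v_{10} = v_{4} + 2·v_{9}  so sig = ⟨2 | 1 2⟩
  P = {3,5}:  v_{3} + v_{5} = 2·v_{6}  so sig = ⟨2 | 2⟩
  P = {4,5,10}:  v_{4} + v_{5} + v_{10} = 0  so sig = ⟨3 | 0⟩
  P = {2,5,8}:  v_{2} + v_{5} + v_{8} = v_{1}  so sig = ⟨3 | 1⟩
  P = {4,5,9}:  v_{4} + v_{5} + v_{9} = v_{6}  so sig = ⟨3 | 1⟩
  P = {4,6,9}:  v_{4} + v_{6} + v_{9} = v_{3}  so sig = ⟨3 | 1⟩
  P = {1,4,10}:  v_{1} + v_{4} + v_{10} = v_{2} + v_{8}  so sig = ⟨3 | 1 1⟩

Hence PRS(X_Σ) =
{ ⟨2 | 0⟩ ×2,  ⟨2 | 1⟩,  ⟨2 | 1 1⟩ ×4,  ⟨2 | 1 1 1 1⟩,  ⟨2 | 1 1 2⟩,  ⟨2 | 1 2⟩,  ⟨2 | 2⟩,  ⟨3 | 0⟩,  ⟨3 | 1⟩ ×3,  ⟨3 | 1 1⟩ }


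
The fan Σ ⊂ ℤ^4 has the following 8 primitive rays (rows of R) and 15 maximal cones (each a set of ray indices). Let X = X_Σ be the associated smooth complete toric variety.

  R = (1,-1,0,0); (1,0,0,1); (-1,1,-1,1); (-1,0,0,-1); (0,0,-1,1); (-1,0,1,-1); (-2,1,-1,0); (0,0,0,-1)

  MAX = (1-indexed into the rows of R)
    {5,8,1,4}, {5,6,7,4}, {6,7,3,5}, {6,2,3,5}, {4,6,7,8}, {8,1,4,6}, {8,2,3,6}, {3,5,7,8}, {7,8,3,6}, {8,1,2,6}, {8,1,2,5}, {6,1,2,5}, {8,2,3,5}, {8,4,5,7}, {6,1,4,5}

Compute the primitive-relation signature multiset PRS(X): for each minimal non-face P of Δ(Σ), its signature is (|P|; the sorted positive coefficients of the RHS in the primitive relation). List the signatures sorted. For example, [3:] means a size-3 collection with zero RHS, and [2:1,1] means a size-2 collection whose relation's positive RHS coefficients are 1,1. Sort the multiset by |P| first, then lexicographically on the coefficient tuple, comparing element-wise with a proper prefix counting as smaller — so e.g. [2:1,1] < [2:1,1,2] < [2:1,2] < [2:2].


6 minimal non-faces of Δ(Σ) (on 8 rays):

  P = {2,4}:  v_{2} + v_{4} = 0  ⟹  sig = [2:]
  P = {1,3}:  v_{1} + v_{3} = v_{5}  ⟹  sig = [2:1]
  P = {2,7}:  v_{2} + v_{7} = v_{3}  ⟹  sig = [2:1]
  P = {3,4}:  v_{3} + v_{4} = v_{7}  ⟹  sig = [2:1]
  P = {1,7}:  v_{1} + v_{7} = v_{4} + v_{5}  ⟹  sig = [2:1,1]
  P = {5,6,8}:  v_{5} + v_{6} + v_{8} = v_{4}  ⟹  sig = [3:1]

Sorted signature multiset PRS(X):
{ [2:],  [2:1] ×3,  [2:1,1],  [3:1] }


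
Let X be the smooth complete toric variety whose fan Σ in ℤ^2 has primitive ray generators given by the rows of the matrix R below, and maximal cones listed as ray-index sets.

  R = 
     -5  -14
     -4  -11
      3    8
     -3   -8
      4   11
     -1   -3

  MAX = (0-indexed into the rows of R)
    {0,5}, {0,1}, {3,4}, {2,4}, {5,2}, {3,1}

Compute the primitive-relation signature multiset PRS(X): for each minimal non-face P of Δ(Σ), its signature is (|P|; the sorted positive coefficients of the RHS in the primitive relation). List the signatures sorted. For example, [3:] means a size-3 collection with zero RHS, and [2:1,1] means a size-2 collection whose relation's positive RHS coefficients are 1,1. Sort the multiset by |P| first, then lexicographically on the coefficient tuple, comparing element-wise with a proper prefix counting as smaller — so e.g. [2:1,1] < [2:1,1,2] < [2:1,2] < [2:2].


|primitive collections| = 9. Relations:

  P = {1,4}:  v_{1} + v_{4} = 0  ⟹  sig = [2:]
  P = {2,3}:  v_{2} + v_{3} = 0  ⟹  sig = [2:]
  P = {0,4}:  v_{0} + v_{4} = v_{5}  ⟹  sig = [2:1]
  P = {1,2}:  v_{1} + v_{2} = v_{5}  ⟹  sig = [2:1]
  P = {1,5}:  v_{1} + v_{5} = v_{0}  ⟹  sig = [2:1]
  P = {3,5}:  v_{3} + v_{5} = v_{1}  ⟹  sig = [2:1]
  P = {4,5}:  v_{4} + v_{5} = v_{2}  ⟹  sig = [2:1]
  P = {0,2}:  v_{0} + v_{2} = 2·v_{5}  ⟹  sig = [2:2]
  P = {0,3}:  v_{0} + v_{3} = 2·v_{1}  ⟹  sig = [2:2]

Sorted signature multiset PRS(X):
{ [2:] ×2,  [2:1] ×5,  [2:2] ×2 }


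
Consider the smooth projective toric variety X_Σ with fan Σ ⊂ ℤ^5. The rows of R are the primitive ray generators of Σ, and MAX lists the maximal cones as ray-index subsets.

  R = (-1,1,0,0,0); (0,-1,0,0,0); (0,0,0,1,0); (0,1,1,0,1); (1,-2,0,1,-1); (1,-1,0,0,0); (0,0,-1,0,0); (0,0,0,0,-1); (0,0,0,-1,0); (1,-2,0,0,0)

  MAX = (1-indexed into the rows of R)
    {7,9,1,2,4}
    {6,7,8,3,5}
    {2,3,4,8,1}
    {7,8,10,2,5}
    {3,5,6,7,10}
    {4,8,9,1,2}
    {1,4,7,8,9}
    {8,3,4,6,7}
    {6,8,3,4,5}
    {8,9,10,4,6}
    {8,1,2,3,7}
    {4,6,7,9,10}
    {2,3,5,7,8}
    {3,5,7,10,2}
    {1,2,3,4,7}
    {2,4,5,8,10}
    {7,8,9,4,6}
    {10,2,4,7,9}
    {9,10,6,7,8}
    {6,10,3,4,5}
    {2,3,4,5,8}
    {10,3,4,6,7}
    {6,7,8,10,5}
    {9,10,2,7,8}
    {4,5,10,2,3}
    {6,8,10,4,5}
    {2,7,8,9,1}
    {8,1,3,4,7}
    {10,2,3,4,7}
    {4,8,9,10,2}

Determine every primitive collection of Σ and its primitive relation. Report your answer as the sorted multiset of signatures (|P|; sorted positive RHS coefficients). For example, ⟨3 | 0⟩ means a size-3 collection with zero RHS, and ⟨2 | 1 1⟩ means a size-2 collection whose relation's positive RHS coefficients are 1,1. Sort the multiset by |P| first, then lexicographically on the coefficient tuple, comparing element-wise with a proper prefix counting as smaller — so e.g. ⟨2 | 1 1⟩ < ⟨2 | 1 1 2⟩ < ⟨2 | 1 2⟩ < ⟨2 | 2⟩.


The 10 primitive collections of Σ (r=10, n=5):

  P = {1,6}:  v_{1} + v_{6} = 0  so sig = ⟨2 | 0⟩
  P = {3,9}:  v_{3} + v_{9} = 0  so sig = ⟨2 | 0⟩
  P = {1,10}:  v_{1} + v_{10} = v_{2}  so sig = ⟨2 | 1⟩
  P = {2,6}:  v_{2} + v_{6} = v_{10}  so sig = ⟨2 | 1⟩
  P = {5,9}:  v_{5} + v_{9} = v_{8} + v_{10}  so sig = ⟨2 | 1 1⟩
  P = {1,5}:  v_{1} + v_{5} = v_{2} + v_{3} + v_{8}  so sig = ⟨2 | 1 1 1⟩
  P = {3,8,10}:  v_{3} + v_{8} + v_{10} = v_{5}  so sig = ⟨3 | 1⟩
  P = {4,5,7}:  v_{4} + v_{5} + v_{7} = v_{3} + v_{6}  so sig = ⟨3 | 1 1⟩
  P = {2,4,7,8}:  v_{2} + v_{4} + v_{7} + v_{8} = 0  so sig = ⟨4 | 0⟩
  P = {4,7,8,10}:  v_{4} + v_{7} + v_{8} + v_{10} = v_{6}  so sig = ⟨4 | 1⟩

Sorted signature multiset PRS(X):
    ⟨2 | 0⟩
    ⟨2 | 0⟩
    ⟨2 | 1⟩
    ⟨2 | 1⟩
    ⟨2 | 1 1⟩
    ⟨2 | 1 1 1⟩
    ⟨3 | 1⟩
    ⟨3 | 1 1⟩
    ⟨4 | 0⟩
    ⟨4 | 1⟩


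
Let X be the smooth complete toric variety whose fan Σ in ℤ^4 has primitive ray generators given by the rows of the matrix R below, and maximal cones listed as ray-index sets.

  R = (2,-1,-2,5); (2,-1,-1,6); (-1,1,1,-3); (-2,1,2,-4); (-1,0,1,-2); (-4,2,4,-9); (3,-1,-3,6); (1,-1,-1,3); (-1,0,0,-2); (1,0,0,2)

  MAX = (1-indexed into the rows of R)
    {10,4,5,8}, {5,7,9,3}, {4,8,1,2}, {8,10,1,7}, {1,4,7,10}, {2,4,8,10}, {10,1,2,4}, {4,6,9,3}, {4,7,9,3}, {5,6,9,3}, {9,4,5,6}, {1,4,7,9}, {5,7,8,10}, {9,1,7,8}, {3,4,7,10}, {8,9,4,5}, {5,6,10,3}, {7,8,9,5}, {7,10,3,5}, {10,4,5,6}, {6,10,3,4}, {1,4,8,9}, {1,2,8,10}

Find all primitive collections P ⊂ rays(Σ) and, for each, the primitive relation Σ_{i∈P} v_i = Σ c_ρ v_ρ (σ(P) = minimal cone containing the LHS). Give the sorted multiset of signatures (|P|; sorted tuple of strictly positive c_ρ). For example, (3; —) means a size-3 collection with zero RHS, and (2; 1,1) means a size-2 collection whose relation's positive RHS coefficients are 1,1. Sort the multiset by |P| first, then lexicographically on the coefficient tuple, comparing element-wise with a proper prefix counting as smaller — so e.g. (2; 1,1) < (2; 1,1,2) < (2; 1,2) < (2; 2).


|primitive collections| = 16. Relations:

  {3,8}:  v_{3} + v_{8} = 0  ⟹  sig = (2; —)
  {9,10}:  v_{9} + v_{10} = 0  ⟹  sig = (2; —)
  {1,5}:  v_{1} + v_{5} = v_{8}  ⟹  sig = (2; 1)
  {1,6}:  v_{1} + v_{6} = v_{4}  ⟹  sig = (2; 1)
  {6,7}:  v_{6} + v_{7} = v_{3}  ⟹  sig = (2; 1)
  {1,3}:  v_{1} + v_{3} = v_{4} + v_{7}  ⟹  sig = (2; 1,1)
  {6,8}:  v_{6} + v_{8} = v_{4} + v_{5}  ⟹  sig = (2; 1,1)
  {2,3}:  v_{2} + v_{3} = v_{1} + v_{4} + v_{10}  ⟹  sig = (2; 1,1,1)
  {2,9}:  v_{2} + v_{9} = v_{1} + v_{4} + v_{8}  ⟹  sig = (2; 1,1,1)
  {2,5}:  v_{2} + v_{5} = v_{4} + 2·v_{8} + v_{10}  ⟹  sig = (2; 1,1,2)
  {2,6}:  v_{2} + v_{6} = 2·v_{4} + v_{8} + v_{10}  ⟹  sig = (2; 1,1,2)
  {2,7}:  v_{2} + v_{7} = 2·v_{1} + v_{10}  ⟹  sig = (2; 1,2)
  {4,5,7}:  v_{4} + v_{5} + v_{7} = 0  ⟹  sig = (3; —)
  {3,4,5}:  v_{3} + v_{4} + v_{5} = v_{6}  ⟹  sig = (3; 1)
  {4,7,8}:  v_{4} + v_{7} + v_{8} = v_{1}  ⟹  sig = (3; 1)
  {1,4,8,10}:  v_{1} + v_{4} + v_{8} + v_{10} = v_{2}  ⟹  sig = (4; 1)

Hence PRS(X_Σ) =
[(2; —), (2; —), (2; 1), (2; 1), (2; 1), (2; 1,1), (2; 1,1), (2; 1,1,1), (2; 1,1,1), (2; 1,1,2), (2; 1,1,2), (2; 1,2), (3; —), (3; 1), (3; 1), (4; 1)]


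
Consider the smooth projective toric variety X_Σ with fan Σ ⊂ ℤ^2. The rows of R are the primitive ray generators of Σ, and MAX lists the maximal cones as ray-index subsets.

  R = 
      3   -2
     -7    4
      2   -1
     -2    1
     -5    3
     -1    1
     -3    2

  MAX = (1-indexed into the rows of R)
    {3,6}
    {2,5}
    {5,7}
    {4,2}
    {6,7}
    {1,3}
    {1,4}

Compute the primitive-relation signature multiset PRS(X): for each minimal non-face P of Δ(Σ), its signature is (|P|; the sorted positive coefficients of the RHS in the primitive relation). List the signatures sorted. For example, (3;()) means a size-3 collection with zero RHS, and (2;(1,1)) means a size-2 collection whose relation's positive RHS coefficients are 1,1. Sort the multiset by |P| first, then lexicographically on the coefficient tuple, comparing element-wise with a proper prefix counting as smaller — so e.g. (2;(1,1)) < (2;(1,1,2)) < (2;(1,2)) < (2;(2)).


The 14 primitive collections of Σ (r=7, n=2):

  P = {1,7}:  v_{1} + v_{7} = 0 ; sig = (2;())
  P = {3,4}:  v_{3} + v_{4} = 0 ; sig = (2;())
  P = {1,5}:  v_{1} + v_{5} = v_{4} ; sig = (2;(1))
  P = {1,6}:  v_{1} + v_{6} = v_{3} ; sig = (2;(1))
  P = {2,3}:  v_{2} + v_{3} = v_{5} ; sig = (2;(1))
  P = {3,5}:  v_{3} + v_{5} = v_{7} ; sig = (2;(1))
  P = {3,7}:  v_{3} + v_{7} = v_{6} ; sig = (2;(1))
  P = {4,5}:  v_{4} + v_{5} = v_{2} ; sig = (2;(1))
  P = {4,6}:  v_{4} + v_{6} = v_{7} ; sig = (2;(1))
  P = {4,7}:  v_{4} + v_{7} = v_{5} ; sig = (2;(1))
  P = {2,6}:  v_{2} + v_{6} = v_{5} + v_{7} ; sig = (2;(1,1))
  P = {1,2}:  v_{1} + v_{2} = 2·v_{4} ; sig = (2;(2))
  P = {2,7}:  v_{2} + v_{7} = 2·v_{5} ; sig = (2;(2))
  P = {5,6}:  v_{5} + v_{6} = 2·v_{7} ; sig = (2;(2))

so the primitive-relation signature multiset is
[(2;()), (2;()), (2;(1)), (2;(1)), (2;(1)), (2;(1)), (2;(1)), (2;(1)), (2;(1)), (2;(1)), (2;(1,1)), (2;(2)), (2;(2)), (2;(2))]


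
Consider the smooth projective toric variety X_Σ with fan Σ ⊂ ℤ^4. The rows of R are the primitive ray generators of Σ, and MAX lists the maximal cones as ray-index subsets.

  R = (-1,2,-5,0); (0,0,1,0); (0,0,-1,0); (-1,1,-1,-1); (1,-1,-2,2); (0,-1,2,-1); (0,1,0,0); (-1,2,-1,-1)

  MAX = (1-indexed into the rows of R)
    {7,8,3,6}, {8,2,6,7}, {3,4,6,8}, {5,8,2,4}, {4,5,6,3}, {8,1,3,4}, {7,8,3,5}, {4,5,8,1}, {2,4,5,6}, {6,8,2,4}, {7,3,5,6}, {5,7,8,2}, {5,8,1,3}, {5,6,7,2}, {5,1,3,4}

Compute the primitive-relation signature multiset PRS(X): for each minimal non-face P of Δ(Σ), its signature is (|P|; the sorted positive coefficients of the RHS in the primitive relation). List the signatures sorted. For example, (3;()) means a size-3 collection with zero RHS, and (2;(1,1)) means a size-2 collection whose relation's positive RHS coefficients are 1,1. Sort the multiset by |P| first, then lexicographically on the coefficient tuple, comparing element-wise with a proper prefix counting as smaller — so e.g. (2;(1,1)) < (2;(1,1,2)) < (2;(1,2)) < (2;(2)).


Primitive collections (7):

  {2,3}:  v_{2} + v_{3} = 0  so sig = (2;())
  {4,7}:  v_{4} + v_{7} = v_{8}  so sig = (2;(1))
  {1,2}:  v_{1} + v_{2} = v_{4} + v_{5} + v_{8}  so sig = (2;(1,1,1))
  {1,7}:  v_{1} + v_{7} = v_{3} + v_{5} + 2·v_{8}  so sig = (2;(1,1,2))
  {1,6}:  v_{1} + v_{6} = 2·v_{3} + v_{4}  so sig = (2;(1,2))
  {5,6,8}:  v_{5} + v_{6} + v_{8} = v_{3}  so sig = (3;(1))
  {3,4,5,8}:  v_{3} + v_{4} + v_{5} + v_{8} = v_{1}  so sig = (4;(1))

so the primitive-relation signature multiset is
    (2;())
    (2;(1))
    (2;(1,1,1))
    (2;(1,1,2))
    (2;(1,2))
    (3;(1))
    (4;(1))


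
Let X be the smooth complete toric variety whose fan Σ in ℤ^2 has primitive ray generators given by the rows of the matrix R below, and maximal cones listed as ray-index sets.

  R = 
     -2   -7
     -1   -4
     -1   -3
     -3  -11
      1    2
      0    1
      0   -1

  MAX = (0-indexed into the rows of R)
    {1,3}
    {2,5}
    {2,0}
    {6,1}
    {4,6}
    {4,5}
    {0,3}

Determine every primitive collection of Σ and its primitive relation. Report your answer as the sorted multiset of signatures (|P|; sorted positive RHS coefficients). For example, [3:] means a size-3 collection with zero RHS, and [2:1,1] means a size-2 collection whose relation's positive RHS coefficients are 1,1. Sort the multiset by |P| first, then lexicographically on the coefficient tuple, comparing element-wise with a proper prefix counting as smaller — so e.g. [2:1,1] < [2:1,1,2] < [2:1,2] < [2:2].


The 14 primitive collections of Σ (r=7, n=2):

  P={5,6}:  v_{5} + v_{6} = 0  ⇒ sig = [2:]
  P={0,1}:  v_{0} + v_{1} = v_{3}  ⇒ sig = [2:1]
  P={1,2}:  v_{1} + v_{2} = v_{0}  ⇒ sig = [2:1]
  P={1,5}:  v_{1} + v_{5} = v_{2}  ⇒ sig = [2:1]
  P={2,4}:  v_{2} + v_{4} = v_{6}  ⇒ sig = [2:1]
  P={2,6}:  v_{2} + v_{6} = v_{1}  ⇒ sig = [2:1]
  P={0,4}:  v_{0} + v_{4} = v_{1} + v_{6}  ⇒ sig = [2:1,1]
  P={3,5}:  v_{3} + v_{5} = v_{0} + v_{2}  ⇒ sig = [2:1,1]
  P={3,4}:  v_{3} + v_{4} = 2·v_{1} + v_{6}  ⇒ sig = [2:1,2]
  P={0,5}:  v_{0} + v_{5} = 2·v_{2}  ⇒ sig = [2:2]
  P={0,6}:  v_{0} + v_{6} = 2·v_{1}  ⇒ sig = [2:2]
  P={1,4}:  v_{1} + v_{4} = 2·v_{6}  ⇒ sig = [2:2]
  P={2,3}:  v_{2} + v_{3} = 2·v_{0}  ⇒ sig = [2:2]
  P={3,6}:  v_{3} + v_{6} = 3·v_{1}  ⇒ sig = [2:3]

Sorted signature multiset PRS(X):
[[2:], [2:1], [2:1], [2:1], [2:1], [2:1], [2:1,1], [2:1,1], [2:1,2], [2:2], [2:2], [2:2], [2:2], [2:3]]


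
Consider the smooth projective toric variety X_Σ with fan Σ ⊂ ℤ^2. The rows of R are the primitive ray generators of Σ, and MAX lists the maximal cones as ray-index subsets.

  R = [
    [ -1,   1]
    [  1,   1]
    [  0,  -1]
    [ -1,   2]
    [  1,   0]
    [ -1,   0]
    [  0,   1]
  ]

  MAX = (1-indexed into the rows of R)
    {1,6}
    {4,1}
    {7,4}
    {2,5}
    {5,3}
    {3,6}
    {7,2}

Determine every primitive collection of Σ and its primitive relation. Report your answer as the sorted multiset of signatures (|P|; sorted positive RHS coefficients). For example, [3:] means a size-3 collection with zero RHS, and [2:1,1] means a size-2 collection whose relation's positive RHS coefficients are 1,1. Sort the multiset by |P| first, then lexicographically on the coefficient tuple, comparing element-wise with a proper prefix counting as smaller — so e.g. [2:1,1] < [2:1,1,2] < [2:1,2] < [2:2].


|primitive collections| = 14. Relations:

  P={3,7}:  v_{3} + v_{7} = 0 ; sig = [2:]
  P={5,6}:  v_{5} + v_{6} = 0 ; sig = [2:]
  P={1,3}:  v_{1} + v_{3} = v_{6} ; sig = [2:1]
  P={1,5}:  v_{1} + v_{5} = v_{7} ; sig = [2:1]
  P={1,7}:  v_{1} + v_{7} = v_{4} ; sig = [2:1]
  P={2,3}:  v_{2} + v_{3} = v_{5} ; sig = [2:1]
  P={2,6}:  v_{2} + v_{6} = v_{7} ; sig = [2:1]
  P={3,4}:  v_{3} + v_{4} = v_{1} ; sig = [2:1]
  P={5,7}:  v_{5} + v_{7} = v_{2} ; sig = [2:1]
  P={6,7}:  v_{6} + v_{7} = v_{1} ; sig = [2:1]
  P={1,2}:  v_{1} + v_{2} = 2·v_{7} ; sig = [2:2]
  P={4,5}:  v_{4} + v_{5} = 2·v_{7} ; sig = [2:2]
  P={4,6}:  v_{4} + v_{6} = 2·v_{1} ; sig = [2:2]
  P={2,4}:  v_{2} + v_{4} = 3·v_{7} ; sig = [2:3]

Signatures (|P|; sorted positive RHS coefficients), sorted:
    |P|=2: 14 collections, coeffs (), (), (1), (1), (1), (1), (1), (1), (1), (1), (2), (2), (2), (3)
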